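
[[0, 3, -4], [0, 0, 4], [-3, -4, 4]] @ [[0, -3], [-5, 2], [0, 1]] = [[-15, 2], [0, 4], [20, 5]]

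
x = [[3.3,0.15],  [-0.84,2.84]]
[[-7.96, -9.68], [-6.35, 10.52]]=x @[[-2.28,-3.06], [-2.91,2.80]]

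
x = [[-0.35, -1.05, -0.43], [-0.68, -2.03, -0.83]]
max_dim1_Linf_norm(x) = 2.03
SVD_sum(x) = [[-0.35, -1.05, -0.43], [-0.68, -2.03, -0.83]] + [[0.00,-0.0,-0.0], [-0.0,0.00,0.00]]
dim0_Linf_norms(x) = [0.68, 2.03, 0.83]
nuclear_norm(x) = 2.59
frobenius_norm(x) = 2.58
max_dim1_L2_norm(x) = 2.3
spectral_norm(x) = 2.58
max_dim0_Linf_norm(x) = 2.03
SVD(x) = [[-0.46,  -0.89], [-0.89,  0.46]] @ diag([2.584975306104999, 0.001633042363643043]) @ [[0.30,0.88,0.36], [-0.90,0.13,0.43]]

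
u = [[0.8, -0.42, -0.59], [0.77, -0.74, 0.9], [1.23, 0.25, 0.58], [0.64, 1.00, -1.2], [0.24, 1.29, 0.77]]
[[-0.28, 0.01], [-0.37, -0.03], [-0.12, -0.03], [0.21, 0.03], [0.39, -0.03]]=u @ [[-0.17, -0.01], [0.33, -0.00], [0.01, -0.03]]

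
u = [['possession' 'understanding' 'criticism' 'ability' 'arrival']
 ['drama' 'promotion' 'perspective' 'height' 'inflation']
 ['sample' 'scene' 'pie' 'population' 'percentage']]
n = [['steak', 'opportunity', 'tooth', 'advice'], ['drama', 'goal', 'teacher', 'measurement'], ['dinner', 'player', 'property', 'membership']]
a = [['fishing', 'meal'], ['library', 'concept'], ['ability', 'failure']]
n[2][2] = 'property'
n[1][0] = 'drama'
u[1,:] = ['drama', 'promotion', 'perspective', 'height', 'inflation']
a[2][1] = 'failure'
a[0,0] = 'fishing'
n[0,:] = ['steak', 'opportunity', 'tooth', 'advice']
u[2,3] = 'population'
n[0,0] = 'steak'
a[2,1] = 'failure'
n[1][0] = 'drama'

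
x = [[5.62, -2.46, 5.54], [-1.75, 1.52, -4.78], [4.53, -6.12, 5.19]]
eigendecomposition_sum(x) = [[4.5, -4.03, 5.71], [-2.68, 2.4, -3.4], [4.75, -4.26, 6.03]] + [[1.23, 1.04, -0.58], [0.64, 0.54, -0.3], [-0.51, -0.44, 0.24]] + [[-0.11, 0.53, 0.41], [0.29, -1.42, -1.08], [0.29, -1.43, -1.08]]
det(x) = -67.96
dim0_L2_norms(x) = [7.43, 6.77, 8.97]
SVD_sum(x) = [[4.48, -3.9, 5.44],  [-2.75, 2.39, -3.34],  [5.00, -4.35, 6.07]] + [[0.26, 1.28, 0.71], [-0.22, -1.09, -0.60], [-0.36, -1.75, -0.96]] + [[0.88, 0.16, -0.61],  [1.22, 0.22, -0.85],  [-0.12, -0.02, 0.08]]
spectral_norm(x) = 13.04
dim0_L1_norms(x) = [11.9, 10.1, 15.51]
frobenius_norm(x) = 13.47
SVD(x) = [[-0.62, 0.53, -0.58], [0.38, -0.45, -0.81], [-0.69, -0.72, 0.08]] @ diag([13.042869433773545, 2.8130089797703794, 1.8522519842793976]) @ [[-0.56, 0.48, -0.68], [0.18, 0.86, 0.47], [-0.81, -0.15, 0.56]]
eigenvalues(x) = [12.93, 2.01, -2.61]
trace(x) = 12.33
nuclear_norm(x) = 17.71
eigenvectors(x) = [[-0.64, 0.83, -0.26], [0.38, 0.43, 0.68], [-0.67, -0.35, 0.68]]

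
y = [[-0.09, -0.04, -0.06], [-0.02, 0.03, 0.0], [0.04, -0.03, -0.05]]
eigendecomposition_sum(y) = [[-0.05-0.00j, (-0.02-0.02j), -0.03-0.05j],[(-0.01-0j), (-0-0.01j), (-0-0.01j)],[0.02+0.03j, (-0.01+0.02j), -0.02+0.04j]] + [[(-0.05+0j), -0.02+0.02j, (-0.03+0.05j)], [(-0.01+0j), (-0+0.01j), (-0+0.01j)], [0.02-0.03j, -0.01-0.02j, -0.02-0.04j]] + [[0.00-0.00j, (-0+0j), (-0+0j)],[-0.00+0.00j, 0.03-0.00j, 0.00-0.00j],[-0j, -0.01+0.00j, -0.00+0.00j]]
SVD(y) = [[-1.00, -0.04, -0.06], [-0.04, -0.37, 0.93], [-0.06, 0.93, 0.37]] @ diag([0.11559650337686982, 0.07514979738353313, 0.024289017276440956]) @ [[0.76, 0.35, 0.54], [0.64, -0.49, -0.58], [0.07, 0.8, -0.6]]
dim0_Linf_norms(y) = [0.09, 0.04, 0.06]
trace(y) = -0.11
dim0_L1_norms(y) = [0.15, 0.1, 0.11]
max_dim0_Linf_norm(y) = 0.09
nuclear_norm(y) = 0.22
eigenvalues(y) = [(-0.07+0.04j), (-0.07-0.04j), (0.03+0j)]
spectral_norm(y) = 0.12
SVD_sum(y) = [[-0.09, -0.04, -0.06], [-0.00, -0.0, -0.0], [-0.01, -0.00, -0.0]] + [[-0.0, 0.00, 0.0], [-0.02, 0.01, 0.02], [0.04, -0.03, -0.04]] + [[-0.00, -0.0, 0.0],  [0.0, 0.02, -0.01],  [0.0, 0.01, -0.01]]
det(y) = 0.00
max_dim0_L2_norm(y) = 0.1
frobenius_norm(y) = 0.14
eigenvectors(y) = [[(-0.77+0j), -0.77-0.00j, -0.11+0.00j],[(-0.13-0.05j), -0.13+0.05j, (0.92+0j)],[(0.33+0.52j), 0.33-0.52j, (-0.39+0j)]]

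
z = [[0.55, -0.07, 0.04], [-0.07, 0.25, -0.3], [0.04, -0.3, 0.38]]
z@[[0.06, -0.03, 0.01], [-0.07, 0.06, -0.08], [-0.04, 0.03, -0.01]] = [[0.04, -0.02, 0.01], [-0.01, 0.01, -0.02], [0.01, -0.01, 0.02]]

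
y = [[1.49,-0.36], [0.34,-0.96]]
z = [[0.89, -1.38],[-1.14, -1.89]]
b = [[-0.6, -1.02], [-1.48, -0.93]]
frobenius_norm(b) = 2.11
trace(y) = 0.53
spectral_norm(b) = 2.06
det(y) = -1.31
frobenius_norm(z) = 2.75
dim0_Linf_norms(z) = [1.14, 1.89]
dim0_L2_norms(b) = [1.6, 1.38]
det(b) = -0.95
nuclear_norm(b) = 2.52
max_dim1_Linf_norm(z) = 1.89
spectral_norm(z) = 2.39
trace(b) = -1.53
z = y + b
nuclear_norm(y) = 2.45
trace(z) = -1.00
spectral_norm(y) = 1.66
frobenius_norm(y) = 1.84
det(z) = -3.26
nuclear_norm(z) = 3.75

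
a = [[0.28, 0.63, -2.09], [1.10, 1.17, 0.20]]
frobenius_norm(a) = 2.73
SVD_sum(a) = [[0.53, 0.88, -1.91], [0.14, 0.23, -0.5]] + [[-0.25, -0.25, -0.18], [0.96, 0.94, 0.70]]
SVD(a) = [[-0.97, -0.25], [-0.25, 0.97]] @ diag([2.2378568649667443, 1.566619498130039]) @ [[-0.25, -0.41, 0.88], [0.63, 0.62, 0.46]]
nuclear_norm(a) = 3.80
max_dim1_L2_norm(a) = 2.2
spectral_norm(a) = 2.24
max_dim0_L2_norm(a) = 2.1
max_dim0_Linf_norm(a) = 2.09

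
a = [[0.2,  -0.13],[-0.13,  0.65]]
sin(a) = [[0.2, -0.12], [-0.12, 0.6]]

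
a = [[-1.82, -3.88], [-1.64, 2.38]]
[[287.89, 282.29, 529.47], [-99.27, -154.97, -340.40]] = a @ [[-28.05, -6.60, 5.67], [-61.04, -69.66, -139.12]]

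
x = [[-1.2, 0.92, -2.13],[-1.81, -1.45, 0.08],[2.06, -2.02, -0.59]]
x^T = [[-1.2,-1.81,2.06], [0.92,-1.45,-2.02], [-2.13,0.08,-0.59]]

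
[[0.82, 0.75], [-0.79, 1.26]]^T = [[0.82,-0.79], [0.75,1.26]]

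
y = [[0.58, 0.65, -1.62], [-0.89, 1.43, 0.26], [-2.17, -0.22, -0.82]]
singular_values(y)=[2.46, 1.84, 1.51]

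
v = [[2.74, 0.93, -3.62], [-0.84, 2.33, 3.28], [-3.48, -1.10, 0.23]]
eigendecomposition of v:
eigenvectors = [[(0.6+0j), 0.42+0.28j, 0.42-0.28j], [(-0.4+0j), (-0.81+0j), (-0.81-0j)], [0.70+0.00j, (-0.23-0.21j), (-0.23+0.21j)]]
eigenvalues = [(-2.12+0j), (3.71+1.13j), (3.71-1.13j)]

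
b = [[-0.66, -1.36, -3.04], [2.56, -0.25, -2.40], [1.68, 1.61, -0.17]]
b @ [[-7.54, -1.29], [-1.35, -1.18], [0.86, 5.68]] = [[4.2, -14.81], [-21.03, -16.64], [-14.99, -5.03]]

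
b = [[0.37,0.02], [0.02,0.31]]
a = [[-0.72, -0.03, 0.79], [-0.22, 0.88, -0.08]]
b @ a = [[-0.27, 0.01, 0.29], [-0.08, 0.27, -0.01]]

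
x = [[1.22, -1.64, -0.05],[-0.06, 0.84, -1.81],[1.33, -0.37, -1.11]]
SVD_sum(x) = [[1.41, -1.25, -0.49], [-0.09, 0.08, 0.03], [1.07, -0.95, -0.37]] + [[-0.05, -0.26, 0.52], [0.16, 0.88, -1.77], [0.07, 0.41, -0.83]] + [[-0.15, -0.13, -0.08], [-0.13, -0.12, -0.07], [0.18, 0.17, 0.10]]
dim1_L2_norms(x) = [2.04, 2.0, 1.77]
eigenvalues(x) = [(2.25+0j), (-0.65+0.73j), (-0.65-0.73j)]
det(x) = 2.16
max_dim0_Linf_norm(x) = 1.81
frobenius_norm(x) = 3.36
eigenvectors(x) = [[(-0.78+0j), (-0.49-0.19j), (-0.49+0.19j)], [0.50+0.00j, (-0.63+0j), (-0.63-0j)], [-0.37+0.00j, (-0.5+0.26j), (-0.5-0.26j)]]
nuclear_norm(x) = 5.11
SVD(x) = [[-0.79,-0.26,0.55], [0.05,0.87,0.48], [-0.6,0.41,-0.68]] @ diag([2.4506275793530166, 2.26882534385899, 0.38801549759965903]) @ [[-0.73, 0.64, 0.25], [0.08, 0.44, -0.89], [-0.68, -0.63, -0.37]]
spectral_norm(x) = 2.45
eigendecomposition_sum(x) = [[1.02+0.00j, (-1.38+0j), (0.73+0j)], [-0.66-0.00j, 0.89-0.00j, -0.47+0.00j], [(0.48+0j), (-0.64+0j), 0.34+0.00j]] + [[0.10+0.44j, (-0.13+0.29j), (-0.39-0.56j)], [(0.3+0.46j), (-0.02+0.38j), -0.67-0.46j], [(0.43+0.24j), 0.14+0.31j, -0.73-0.09j]] + [[(0.1-0.44j),-0.13-0.29j,(-0.39+0.56j)], [0.30-0.46j,(-0.02-0.38j),-0.67+0.46j], [(0.43-0.24j),(0.14-0.31j),-0.73+0.09j]]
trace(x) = 0.95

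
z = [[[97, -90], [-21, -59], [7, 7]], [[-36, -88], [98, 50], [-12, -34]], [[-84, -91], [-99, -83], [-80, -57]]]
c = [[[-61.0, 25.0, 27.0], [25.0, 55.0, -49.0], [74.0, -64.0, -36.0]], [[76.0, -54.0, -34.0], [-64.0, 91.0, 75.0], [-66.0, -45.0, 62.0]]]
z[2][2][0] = -80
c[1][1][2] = 75.0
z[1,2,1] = -34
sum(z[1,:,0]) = 50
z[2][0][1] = -91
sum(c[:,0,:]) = -21.0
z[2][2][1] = -57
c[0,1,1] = 55.0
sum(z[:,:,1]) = -445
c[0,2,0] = 74.0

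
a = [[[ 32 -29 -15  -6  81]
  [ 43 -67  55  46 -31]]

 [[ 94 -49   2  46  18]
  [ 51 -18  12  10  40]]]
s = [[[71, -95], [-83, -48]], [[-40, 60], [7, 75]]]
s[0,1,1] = -48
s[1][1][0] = 7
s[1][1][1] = 75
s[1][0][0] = -40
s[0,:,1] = [-95, -48]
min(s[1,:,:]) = -40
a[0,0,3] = -6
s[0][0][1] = -95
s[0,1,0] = -83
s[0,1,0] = -83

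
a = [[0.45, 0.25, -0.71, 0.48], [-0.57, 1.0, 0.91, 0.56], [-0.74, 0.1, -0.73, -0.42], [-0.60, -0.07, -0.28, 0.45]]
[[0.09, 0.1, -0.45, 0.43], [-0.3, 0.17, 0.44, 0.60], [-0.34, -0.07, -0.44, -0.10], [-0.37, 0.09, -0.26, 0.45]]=a@[[0.48, -0.01, 0.07, -0.15], [-0.01, 0.05, -0.00, 0.20], [0.07, -0.0, 0.60, -0.12], [-0.15, 0.2, -0.12, 0.75]]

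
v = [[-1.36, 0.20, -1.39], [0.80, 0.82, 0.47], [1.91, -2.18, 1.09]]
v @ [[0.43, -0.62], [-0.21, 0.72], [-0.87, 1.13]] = [[0.58, -0.58], [-0.24, 0.63], [0.33, -1.52]]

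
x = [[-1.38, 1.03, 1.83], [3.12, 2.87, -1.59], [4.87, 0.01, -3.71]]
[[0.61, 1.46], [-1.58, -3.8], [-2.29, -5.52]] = x @ [[-0.47, -1.14], [-0.04, -0.09], [-0.00, -0.01]]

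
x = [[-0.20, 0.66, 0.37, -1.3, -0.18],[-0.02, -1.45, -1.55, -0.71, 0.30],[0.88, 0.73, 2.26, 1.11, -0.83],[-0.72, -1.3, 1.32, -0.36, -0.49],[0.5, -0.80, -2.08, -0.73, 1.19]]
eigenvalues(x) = [(3.38+0j), (0.67+0.38j), (0.67-0.38j), (-1.64+0.19j), (-1.64-0.19j)]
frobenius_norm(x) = 5.22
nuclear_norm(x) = 9.42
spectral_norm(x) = 4.38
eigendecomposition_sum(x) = [[(-0.05-0j), -0.06+0.00j, (-0.4+0j), (-0.12-0j), (0.17+0j)],[(-0.13-0j), (-0.16+0j), -1.05+0.00j, -0.32-0.00j, 0.46+0.00j],[0.26+0.00j, 0.34-0.00j, (2.15-0j), 0.67+0.00j, (-0.94-0j)],[(0.18+0j), (0.23-0j), (1.49-0j), (0.46+0j), (-0.65-0j)],[(-0.27-0j), -0.35+0.00j, -2.25+0.00j, (-0.7-0j), (0.98+0j)]] + [[(0.25+0.03j),0.29-0.15j,0.17+0.09j,-0.20+0.09j,-0.15+0.21j], [0.06j,0.05+0.06j,-0.02+0.04j,-0.03-0.04j,(-0.06-0.03j)], [0.13-0.11j,(0.06-0.21j),(0.12-0.04j),-0.05+0.14j,0.03+0.17j], [-0.16-0.06j,(-0.21+0.05j),(-0.09-0.08j),(0.14-0.03j),(0.13-0.11j)], [0.26-0.27j,0.09-0.46j,0.25-0.11j,-0.07+0.31j,0.11+0.36j]] + [[0.25-0.03j, (0.29+0.15j), 0.17-0.09j, (-0.2-0.09j), (-0.15-0.21j)], [0.00-0.06j, (0.05-0.06j), -0.02-0.04j, -0.03+0.04j, -0.06+0.03j], [0.13+0.11j, 0.06+0.21j, (0.12+0.04j), (-0.05-0.14j), (0.03-0.17j)], [-0.16+0.06j, (-0.21-0.05j), -0.09+0.08j, (0.14+0.03j), 0.13+0.11j], [(0.26+0.27j), (0.09+0.46j), 0.25+0.11j, -0.07-0.31j, 0.11-0.36j]] + [[(-0.33+0.08j), 0.07-2.60j, 0.22-0.83j, (-0.39-0.75j), (-0.03-0.09j)], [0.05+0.08j, (-0.69+0.2j), -0.24+0.01j, -0.16+0.17j, -0.02+0.01j], [(0.18-0.07j), (0.14+1.46j), (-0.07+0.48j), 0.27+0.39j, 0.02+0.05j], [-0.29+0.16j, (-0.56-2.49j), (0.01-0.84j), (-0.55-0.62j), (-0.05-0.08j)], [(0.13+0.01j), (-0.31+0.93j), -0.17+0.27j, 0.06+0.31j, -0.00+0.04j]] + [[-0.33-0.08j, (0.07+2.6j), (0.22+0.83j), (-0.39+0.75j), -0.03+0.09j], [0.05-0.08j, -0.69-0.20j, (-0.24-0.01j), -0.16-0.17j, (-0.02-0.01j)], [(0.18+0.07j), 0.14-1.46j, (-0.07-0.48j), 0.27-0.39j, 0.02-0.05j], [-0.29-0.16j, (-0.56+2.49j), 0.01+0.84j, -0.55+0.62j, -0.05+0.08j], [0.13-0.01j, -0.31-0.93j, (-0.17-0.27j), (0.06-0.31j), (-0-0.04j)]]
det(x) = 5.45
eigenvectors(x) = [[0.11+0.00j,(-0.3-0.39j),-0.30+0.39j,-0.63+0.00j,(-0.63-0j)], [0.29+0.00j,(0.08-0.09j),0.08+0.09j,0.05+0.17j,0.05-0.17j], [-0.59+0.00j,(-0.33-0.03j),(-0.33+0.03j),(0.35-0.04j),(0.35+0.04j)], [-0.41+0.00j,0.13+0.30j,0.13-0.30j,-0.60+0.15j,-0.60-0.15j], [0.62+0.00j,(-0.72+0j),-0.72-0.00j,0.23+0.07j,0.23-0.07j]]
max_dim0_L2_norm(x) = 3.7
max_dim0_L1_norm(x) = 7.58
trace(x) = 1.44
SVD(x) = [[0.04, 0.1, 0.9, 0.39, -0.13],[-0.48, 0.33, -0.23, 0.25, -0.74],[0.63, -0.14, -0.32, 0.68, -0.14],[0.16, 0.91, -0.09, 0.08, 0.36],[-0.59, -0.17, -0.13, 0.57, 0.53]] @ diag([4.375406701116268, 2.135763562061462, 1.6170360621733917, 0.8752609607471651, 0.4118772038121567]) @ [[0.03, 0.33, 0.83, 0.31, -0.33],[-0.42, -0.73, 0.35, -0.34, -0.21],[-0.28, 0.56, 0.06, -0.77, -0.04],[0.84, -0.19, 0.24, -0.43, 0.09],[-0.18, -0.0, 0.36, 0.04, 0.91]]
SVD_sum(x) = [[0.01,  0.06,  0.14,  0.05,  -0.06], [-0.07,  -0.69,  -1.72,  -0.65,  0.69], [0.09,  0.91,  2.28,  0.86,  -0.92], [0.02,  0.23,  0.57,  0.21,  -0.23], [-0.09,  -0.85,  -2.14,  -0.81,  0.86]] + [[-0.09, -0.15, 0.07, -0.07, -0.04],[-0.29, -0.52, 0.25, -0.24, -0.15],[0.13, 0.23, -0.11, 0.10, 0.06],[-0.82, -1.43, 0.69, -0.66, -0.41],[0.15, 0.26, -0.13, 0.12, 0.08]] + [[-0.42, 0.82, 0.09, -1.13, -0.06], [0.1, -0.21, -0.02, 0.28, 0.02], [0.15, -0.30, -0.03, 0.41, 0.02], [0.04, -0.08, -0.01, 0.11, 0.01], [0.06, -0.12, -0.01, 0.16, 0.01]] + [[0.29, -0.06, 0.08, -0.15, 0.03], [0.18, -0.04, 0.05, -0.10, 0.02], [0.5, -0.11, 0.14, -0.26, 0.05], [0.06, -0.01, 0.02, -0.03, 0.01], [0.42, -0.09, 0.12, -0.22, 0.04]] + [[0.01, 0.00, -0.02, -0.00, -0.05], [0.06, 0.00, -0.11, -0.01, -0.28], [0.01, 0.0, -0.02, -0.00, -0.05], [-0.03, -0.00, 0.05, 0.01, 0.13], [-0.04, -0.0, 0.08, 0.01, 0.20]]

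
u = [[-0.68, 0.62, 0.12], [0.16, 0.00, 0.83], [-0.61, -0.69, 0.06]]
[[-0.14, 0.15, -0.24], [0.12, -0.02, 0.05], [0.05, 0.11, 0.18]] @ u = [[0.27,0.08,0.09], [-0.12,0.04,0.00], [-0.13,-0.09,0.11]]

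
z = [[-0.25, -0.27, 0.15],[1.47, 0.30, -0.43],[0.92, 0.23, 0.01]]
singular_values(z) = [1.84, 0.26, 0.2]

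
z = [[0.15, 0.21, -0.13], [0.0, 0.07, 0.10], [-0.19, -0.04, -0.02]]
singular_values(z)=[0.32, 0.15, 0.11]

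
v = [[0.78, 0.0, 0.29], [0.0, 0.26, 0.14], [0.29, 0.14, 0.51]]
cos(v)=[[0.68, -0.02, -0.17],  [-0.02, 0.96, -0.05],  [-0.17, -0.05, 0.83]]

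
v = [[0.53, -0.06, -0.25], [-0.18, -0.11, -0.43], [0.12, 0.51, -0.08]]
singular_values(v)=[0.61, 0.54, 0.44]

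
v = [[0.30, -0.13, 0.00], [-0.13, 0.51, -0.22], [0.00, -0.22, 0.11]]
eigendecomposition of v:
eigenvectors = [[0.33, 0.93, 0.19], [-0.87, 0.22, 0.43], [0.36, -0.31, 0.88]]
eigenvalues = [0.65, 0.27, 0.0]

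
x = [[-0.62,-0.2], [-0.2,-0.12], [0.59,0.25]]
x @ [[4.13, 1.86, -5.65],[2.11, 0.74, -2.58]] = [[-2.98, -1.30, 4.02], [-1.08, -0.46, 1.44], [2.96, 1.28, -3.98]]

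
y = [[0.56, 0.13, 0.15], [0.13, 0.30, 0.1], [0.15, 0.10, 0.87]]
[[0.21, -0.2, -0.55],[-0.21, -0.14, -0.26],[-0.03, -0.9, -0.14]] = y @ [[0.61, -0.07, -0.87],[-0.94, -0.11, -0.52],[-0.03, -1.01, 0.05]]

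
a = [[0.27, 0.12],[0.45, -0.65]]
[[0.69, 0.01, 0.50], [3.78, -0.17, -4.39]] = a @[[3.94, -0.06, -0.89],[-3.08, 0.22, 6.14]]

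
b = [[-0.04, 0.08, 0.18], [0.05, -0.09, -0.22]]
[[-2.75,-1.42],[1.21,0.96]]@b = [[0.04, -0.09, -0.18], [-0.0, 0.01, 0.01]]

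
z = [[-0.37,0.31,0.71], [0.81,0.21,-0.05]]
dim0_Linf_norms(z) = [0.81, 0.31, 0.71]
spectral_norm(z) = 1.00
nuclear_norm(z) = 1.67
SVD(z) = [[-0.73,  0.68],[0.68,  0.73]] @ diag([0.9952623246868111, 0.6702633102438211]) @ [[0.83, -0.08, -0.55], [0.50, 0.54, 0.67]]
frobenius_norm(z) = 1.20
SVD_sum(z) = [[-0.6, 0.06, 0.40], [0.56, -0.06, -0.38]] + [[0.23, 0.25, 0.31], [0.25, 0.27, 0.33]]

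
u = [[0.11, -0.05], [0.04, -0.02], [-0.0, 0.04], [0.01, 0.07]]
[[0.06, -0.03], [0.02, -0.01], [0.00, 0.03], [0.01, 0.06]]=u @[[0.6,0.12], [0.12,0.79]]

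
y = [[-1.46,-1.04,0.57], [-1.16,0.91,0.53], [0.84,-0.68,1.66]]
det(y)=-5.183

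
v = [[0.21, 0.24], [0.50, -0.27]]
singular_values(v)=[0.57, 0.31]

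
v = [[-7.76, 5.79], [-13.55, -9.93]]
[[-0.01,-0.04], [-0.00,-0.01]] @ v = [[0.62,0.34], [0.14,0.10]]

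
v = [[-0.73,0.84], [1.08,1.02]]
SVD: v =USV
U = [[0.07, 1.00], [1.00, -0.07]]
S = [1.49, 1.11]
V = [[0.69, 0.72], [-0.72, 0.69]]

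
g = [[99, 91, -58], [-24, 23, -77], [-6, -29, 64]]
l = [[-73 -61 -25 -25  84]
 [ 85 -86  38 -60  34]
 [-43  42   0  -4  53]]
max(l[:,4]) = 84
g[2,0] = -6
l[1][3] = -60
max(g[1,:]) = 23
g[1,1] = 23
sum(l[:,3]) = -89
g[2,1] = -29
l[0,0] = -73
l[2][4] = 53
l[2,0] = -43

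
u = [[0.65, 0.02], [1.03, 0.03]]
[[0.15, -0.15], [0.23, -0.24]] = u@ [[0.22, -0.23], [0.24, -0.26]]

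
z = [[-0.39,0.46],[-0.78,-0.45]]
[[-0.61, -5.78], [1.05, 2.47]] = z@ [[-0.39, 2.74], [-1.65, -10.24]]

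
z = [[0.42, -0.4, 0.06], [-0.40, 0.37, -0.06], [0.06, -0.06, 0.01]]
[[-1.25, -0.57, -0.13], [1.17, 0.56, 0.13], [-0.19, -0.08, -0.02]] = z@[[0.04, -2.26, -0.14], [2.7, -0.97, 0.15], [-3.07, -0.17, -0.25]]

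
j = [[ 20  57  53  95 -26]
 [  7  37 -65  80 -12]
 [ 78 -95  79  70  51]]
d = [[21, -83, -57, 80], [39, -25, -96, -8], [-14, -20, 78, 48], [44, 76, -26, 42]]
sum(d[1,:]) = -90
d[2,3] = 48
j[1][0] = 7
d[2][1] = -20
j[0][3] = 95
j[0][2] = 53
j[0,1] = 57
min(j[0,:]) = -26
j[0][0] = 20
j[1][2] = -65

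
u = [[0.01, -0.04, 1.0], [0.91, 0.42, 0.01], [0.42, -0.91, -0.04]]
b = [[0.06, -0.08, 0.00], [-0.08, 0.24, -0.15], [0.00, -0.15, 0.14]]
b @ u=[[-0.07, -0.04, 0.06], [0.15, 0.24, -0.07], [-0.08, -0.19, -0.01]]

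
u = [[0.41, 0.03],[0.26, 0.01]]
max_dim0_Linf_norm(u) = 0.41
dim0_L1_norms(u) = [0.67, 0.04]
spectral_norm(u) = 0.49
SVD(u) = [[-0.85, -0.53],[-0.53, 0.85]] @ diag([0.4864587844169701, 0.007605988664454931]) @ [[-1.0, -0.06], [0.06, -1.00]]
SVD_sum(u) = [[0.41, 0.03], [0.26, 0.02]] + [[-0.00, 0.00], [0.00, -0.01]]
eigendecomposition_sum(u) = [[0.41, 0.03], [0.25, 0.02]] + [[-0.0, 0.00],[0.01, -0.01]]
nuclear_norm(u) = 0.49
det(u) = -0.00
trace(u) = 0.42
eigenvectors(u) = [[0.85, -0.07], [0.53, 1.0]]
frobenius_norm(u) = 0.49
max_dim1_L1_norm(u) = 0.44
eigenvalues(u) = [0.43, -0.01]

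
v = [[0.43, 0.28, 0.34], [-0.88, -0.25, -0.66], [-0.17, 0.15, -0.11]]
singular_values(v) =[1.29, 0.24, 0.0]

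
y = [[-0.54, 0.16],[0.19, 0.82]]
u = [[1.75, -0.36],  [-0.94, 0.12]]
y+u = [[1.21,-0.20],[-0.75,0.94]]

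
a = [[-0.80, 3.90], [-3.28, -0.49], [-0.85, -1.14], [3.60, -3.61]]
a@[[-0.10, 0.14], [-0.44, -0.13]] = [[-1.64, -0.62], [0.54, -0.4], [0.59, 0.03], [1.23, 0.97]]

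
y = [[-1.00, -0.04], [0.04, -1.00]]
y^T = [[-1.00, 0.04], [-0.04, -1.0]]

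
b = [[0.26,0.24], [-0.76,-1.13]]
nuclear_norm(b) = 1.48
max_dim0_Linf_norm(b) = 1.13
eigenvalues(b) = [0.11, -0.98]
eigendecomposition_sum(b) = [[0.13, 0.02], [-0.08, -0.02]] + [[0.13, 0.22], [-0.68, -1.11]]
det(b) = -0.11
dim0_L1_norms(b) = [1.02, 1.37]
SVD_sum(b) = [[0.20, 0.28], [-0.78, -1.12]] + [[0.06,-0.04], [0.02,-0.01]]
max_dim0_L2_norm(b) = 1.16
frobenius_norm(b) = 1.41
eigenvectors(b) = [[0.85, -0.19], [-0.52, 0.98]]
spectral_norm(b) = 1.40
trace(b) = -0.87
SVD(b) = [[-0.25, 0.97], [0.97, 0.25]] @ diag([1.404781626359385, 0.07930058160619806]) @ [[-0.57, -0.82], [0.82, -0.57]]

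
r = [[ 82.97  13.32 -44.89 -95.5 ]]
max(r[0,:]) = 82.97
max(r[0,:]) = 82.97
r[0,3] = -95.5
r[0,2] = -44.89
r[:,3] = [-95.5]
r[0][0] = 82.97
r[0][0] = 82.97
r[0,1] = 13.32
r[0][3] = -95.5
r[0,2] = -44.89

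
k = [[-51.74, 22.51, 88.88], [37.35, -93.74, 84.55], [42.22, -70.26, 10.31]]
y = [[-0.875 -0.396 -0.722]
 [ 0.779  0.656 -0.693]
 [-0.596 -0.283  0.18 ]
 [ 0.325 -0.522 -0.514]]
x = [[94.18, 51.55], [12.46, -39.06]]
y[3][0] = 0.325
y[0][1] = -0.396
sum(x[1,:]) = -26.6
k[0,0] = -51.74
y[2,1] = -0.283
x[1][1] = -39.06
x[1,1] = -39.06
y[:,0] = [-0.875, 0.779, -0.596, 0.325]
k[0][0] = -51.74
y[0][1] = -0.396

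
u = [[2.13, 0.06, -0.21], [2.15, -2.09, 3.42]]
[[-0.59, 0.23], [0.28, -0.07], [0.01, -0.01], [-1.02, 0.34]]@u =[[-0.76, -0.52, 0.91], [0.45, 0.16, -0.30], [-0.0, 0.02, -0.04], [-1.44, -0.77, 1.38]]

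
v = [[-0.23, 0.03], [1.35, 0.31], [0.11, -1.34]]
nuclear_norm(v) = 2.74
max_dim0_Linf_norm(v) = 1.35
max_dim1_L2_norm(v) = 1.39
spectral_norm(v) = 1.47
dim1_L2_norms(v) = [0.23, 1.39, 1.34]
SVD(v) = [[-0.10,-0.14],[0.80,0.58],[-0.6,0.80]] @ diag([1.4677405444190688, 1.2750834067889114]) @ [[0.70, 0.71], [0.71, -0.7]]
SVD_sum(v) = [[-0.1,-0.10], [0.82,0.83], [-0.62,-0.62]] + [[-0.13, 0.13], [0.53, -0.52], [0.73, -0.72]]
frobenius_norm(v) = 1.94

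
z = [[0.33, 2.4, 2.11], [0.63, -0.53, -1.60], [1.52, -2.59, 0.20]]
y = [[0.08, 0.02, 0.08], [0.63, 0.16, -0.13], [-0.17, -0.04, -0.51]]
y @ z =[[0.16, -0.03, 0.15],  [0.11, 1.76, 1.05],  [-0.86, 0.93, -0.4]]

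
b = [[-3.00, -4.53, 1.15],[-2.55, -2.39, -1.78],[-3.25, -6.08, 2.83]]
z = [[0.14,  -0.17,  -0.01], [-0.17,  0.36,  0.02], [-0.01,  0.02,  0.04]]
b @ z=[[0.34,-1.10,-0.01], [0.07,-0.46,-0.09], [0.55,-1.58,0.02]]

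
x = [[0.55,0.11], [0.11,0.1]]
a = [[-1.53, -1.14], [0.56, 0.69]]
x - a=[[2.08, 1.25],[-0.45, -0.59]]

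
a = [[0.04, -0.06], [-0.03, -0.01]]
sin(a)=[[0.04, -0.06], [-0.03, -0.01]]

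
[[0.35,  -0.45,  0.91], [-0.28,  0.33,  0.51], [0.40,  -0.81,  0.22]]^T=[[0.35, -0.28, 0.4], [-0.45, 0.33, -0.81], [0.91, 0.51, 0.22]]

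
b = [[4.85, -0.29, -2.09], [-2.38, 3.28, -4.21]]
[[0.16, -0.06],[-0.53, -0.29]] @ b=[[0.92, -0.24, -0.08], [-1.88, -0.8, 2.33]]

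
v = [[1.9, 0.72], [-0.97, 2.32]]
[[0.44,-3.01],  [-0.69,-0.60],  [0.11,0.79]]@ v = [[3.76, -6.67],[-0.73, -1.89],[-0.56, 1.91]]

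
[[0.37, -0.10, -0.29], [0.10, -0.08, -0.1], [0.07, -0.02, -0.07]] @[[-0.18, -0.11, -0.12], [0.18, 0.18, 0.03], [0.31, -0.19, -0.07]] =[[-0.17, -0.00, -0.03],[-0.06, -0.01, -0.01],[-0.04, 0.0, -0.00]]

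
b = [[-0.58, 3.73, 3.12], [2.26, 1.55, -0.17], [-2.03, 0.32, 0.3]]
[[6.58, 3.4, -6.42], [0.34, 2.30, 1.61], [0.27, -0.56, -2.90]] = b @ [[0.18, 0.43, 1.17], [0.17, 0.87, -0.77], [1.94, 0.13, -0.92]]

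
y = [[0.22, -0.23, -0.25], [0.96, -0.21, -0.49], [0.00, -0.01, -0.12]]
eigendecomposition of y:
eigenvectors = [[(0.2+0.39j), (0.2-0.39j), 0.40+0.00j], [(0.9+0j), 0.90-0.00j, (-0.34+0j)], [(-0.01+0.02j), -0.01-0.02j, 0.85+0.00j]]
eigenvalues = [0.41j, -0.41j, (-0.12+0j)]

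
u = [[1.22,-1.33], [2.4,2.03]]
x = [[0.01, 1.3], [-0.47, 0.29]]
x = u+[[-1.21, 2.63], [-2.87, -1.74]]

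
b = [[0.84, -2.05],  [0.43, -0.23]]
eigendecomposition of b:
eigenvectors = [[(0.91+0j),  0.91-0.00j],[0.24-0.34j,  (0.24+0.34j)]]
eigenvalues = [(0.31+0.77j), (0.31-0.77j)]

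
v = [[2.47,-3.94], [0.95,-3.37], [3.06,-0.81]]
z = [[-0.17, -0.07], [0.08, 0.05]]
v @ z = [[-0.74, -0.37], [-0.43, -0.24], [-0.58, -0.25]]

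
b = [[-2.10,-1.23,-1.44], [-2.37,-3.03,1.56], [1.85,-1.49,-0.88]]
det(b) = -24.62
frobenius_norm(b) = 5.63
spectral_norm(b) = 4.55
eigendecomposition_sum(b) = [[(-1.72+0j), -1.61+0.00j, (0.01-0j)],[-2.79+0.00j, (-2.61+0j), 0.02-0.00j],[-0.28+0.00j, -0.26+0.00j, -0j]] + [[-0.19+0.70j, (0.19-0.4j), (-0.73-0.27j)], [0.21-0.74j, (-0.21+0.43j), 0.77+0.30j], [1.07+0.32j, (-0.61-0.31j), (-0.44+1.11j)]] + [[-0.19-0.70j, 0.19+0.40j, (-0.73+0.27j)], [0.21+0.74j, -0.21-0.43j, (0.77-0.3j)], [(1.07-0.32j), -0.61+0.31j, (-0.44-1.11j)]]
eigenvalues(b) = [(-4.33+0j), (-0.84+2.23j), (-0.84-2.23j)]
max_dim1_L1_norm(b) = 6.96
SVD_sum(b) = [[-1.48, -1.41, 0.37], [-2.87, -2.73, 0.72], [0.33, 0.31, -0.08]] + [[-0.04, 0.05, 0.02], [0.20, -0.23, -0.08], [1.57, -1.82, -0.63]] + [[-0.58, 0.13, -1.83], [0.29, -0.07, 0.92], [-0.05, 0.01, -0.16]]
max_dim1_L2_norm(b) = 4.15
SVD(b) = [[-0.46, 0.02, 0.89],[-0.88, -0.13, -0.45],[0.10, -0.99, 0.08]] @ diag([4.550003971936622, 2.505467317289047, 2.159860499513196]) @ [[0.71, 0.68, -0.18], [-0.63, 0.73, 0.25], [-0.3, 0.07, -0.95]]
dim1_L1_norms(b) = [4.77, 6.96, 4.22]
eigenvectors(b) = [[(-0.52+0j), -0.01-0.47j, -0.01+0.47j],  [-0.85+0.00j, (0.01+0.5j), 0.01-0.50j],  [(-0.09+0j), -0.73+0.00j, -0.73-0.00j]]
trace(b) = -6.01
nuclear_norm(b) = 9.22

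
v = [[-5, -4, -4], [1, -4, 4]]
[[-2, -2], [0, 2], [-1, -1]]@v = [[8, 16, 0], [2, -8, 8], [4, 8, 0]]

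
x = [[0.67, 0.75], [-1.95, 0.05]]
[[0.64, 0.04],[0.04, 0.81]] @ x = [[0.35, 0.48],  [-1.55, 0.07]]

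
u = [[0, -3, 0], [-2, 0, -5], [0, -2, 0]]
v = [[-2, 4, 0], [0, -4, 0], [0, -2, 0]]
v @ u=[[-8, 6, -20], [8, 0, 20], [4, 0, 10]]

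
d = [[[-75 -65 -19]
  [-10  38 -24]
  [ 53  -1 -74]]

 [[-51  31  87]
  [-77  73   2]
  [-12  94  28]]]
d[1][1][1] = 73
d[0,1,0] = -10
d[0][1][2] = -24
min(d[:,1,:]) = -77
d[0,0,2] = -19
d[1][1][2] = 2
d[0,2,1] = -1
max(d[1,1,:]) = 73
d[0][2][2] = -74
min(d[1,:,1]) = 31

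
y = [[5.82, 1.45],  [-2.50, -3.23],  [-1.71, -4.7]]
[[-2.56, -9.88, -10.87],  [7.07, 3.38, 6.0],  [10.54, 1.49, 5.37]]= y @ [[0.13, -1.78, -1.74], [-2.29, 0.33, -0.51]]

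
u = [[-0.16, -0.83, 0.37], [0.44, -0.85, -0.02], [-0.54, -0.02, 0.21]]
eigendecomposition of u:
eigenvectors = [[-0.73+0.00j, (-0.73-0j), (0.56+0j)],  [(-0.29+0.29j), (-0.29-0.29j), 0.36+0.00j],  [-0.38-0.39j, (-0.38+0.39j), (0.74+0j)]]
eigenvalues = [(-0.29+0.53j), (-0.29-0.53j), (-0.21+0j)]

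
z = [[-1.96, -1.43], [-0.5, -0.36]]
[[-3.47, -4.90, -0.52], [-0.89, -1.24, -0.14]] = z@[[2.94, 1.63, 0.82], [-1.60, 1.19, -0.76]]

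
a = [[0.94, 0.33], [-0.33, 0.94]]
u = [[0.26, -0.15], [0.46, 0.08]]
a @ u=[[0.40, -0.11], [0.35, 0.12]]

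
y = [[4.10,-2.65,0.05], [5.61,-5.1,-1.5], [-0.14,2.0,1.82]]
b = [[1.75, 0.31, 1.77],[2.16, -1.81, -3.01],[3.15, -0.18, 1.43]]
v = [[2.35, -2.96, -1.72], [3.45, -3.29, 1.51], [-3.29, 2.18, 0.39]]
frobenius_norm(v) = 7.61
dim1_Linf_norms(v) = [2.96, 3.45, 3.29]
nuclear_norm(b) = 8.40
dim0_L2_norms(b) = [4.2, 1.85, 3.77]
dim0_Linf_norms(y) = [5.61, 5.1, 1.82]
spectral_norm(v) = 7.20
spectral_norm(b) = 4.33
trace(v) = -0.55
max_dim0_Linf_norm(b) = 3.15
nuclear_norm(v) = 10.35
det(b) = 0.03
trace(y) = 0.82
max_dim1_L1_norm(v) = 8.25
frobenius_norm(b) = 5.94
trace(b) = 1.37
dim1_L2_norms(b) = [2.51, 4.12, 3.46]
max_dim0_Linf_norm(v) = 3.45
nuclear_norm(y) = 11.68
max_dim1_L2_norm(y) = 7.73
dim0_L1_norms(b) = [7.06, 2.3, 6.21]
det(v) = 13.62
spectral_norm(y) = 9.23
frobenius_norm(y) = 9.53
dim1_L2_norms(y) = [4.88, 7.73, 2.71]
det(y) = 1.27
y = b + v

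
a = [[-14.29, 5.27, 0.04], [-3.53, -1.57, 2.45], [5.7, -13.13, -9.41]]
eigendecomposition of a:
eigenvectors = [[-0.91+0.00j,-0.24-0.08j,(-0.24+0.08j)], [-0.35+0.00j,-0.30-0.33j,-0.30+0.33j], [0.21+0.00j,(0.86+0j),(0.86-0j)]]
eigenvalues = [(-12.28+0j), (-6.49+4.53j), (-6.49-4.53j)]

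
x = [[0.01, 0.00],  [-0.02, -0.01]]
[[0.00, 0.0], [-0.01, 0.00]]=x@[[0.25, 0.08], [0.09, -0.39]]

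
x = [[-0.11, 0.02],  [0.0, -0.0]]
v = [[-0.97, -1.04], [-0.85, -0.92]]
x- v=[[0.86, 1.06],  [0.85, 0.92]]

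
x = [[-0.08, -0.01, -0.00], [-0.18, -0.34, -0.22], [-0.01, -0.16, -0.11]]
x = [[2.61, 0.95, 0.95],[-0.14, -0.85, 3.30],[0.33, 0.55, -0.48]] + [[-2.69, -0.96, -0.95],[-0.04, 0.51, -3.52],[-0.34, -0.71, 0.37]]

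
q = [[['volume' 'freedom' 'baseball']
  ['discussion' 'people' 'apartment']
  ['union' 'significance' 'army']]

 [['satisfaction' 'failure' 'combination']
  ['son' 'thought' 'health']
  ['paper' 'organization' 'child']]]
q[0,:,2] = ['baseball', 'apartment', 'army']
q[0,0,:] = ['volume', 'freedom', 'baseball']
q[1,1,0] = 'son'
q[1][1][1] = 'thought'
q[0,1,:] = ['discussion', 'people', 'apartment']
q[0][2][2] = 'army'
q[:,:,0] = [['volume', 'discussion', 'union'], ['satisfaction', 'son', 'paper']]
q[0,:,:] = [['volume', 'freedom', 'baseball'], ['discussion', 'people', 'apartment'], ['union', 'significance', 'army']]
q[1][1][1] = 'thought'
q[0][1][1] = 'people'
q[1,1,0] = 'son'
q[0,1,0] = 'discussion'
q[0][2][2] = 'army'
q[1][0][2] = 'combination'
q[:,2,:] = [['union', 'significance', 'army'], ['paper', 'organization', 'child']]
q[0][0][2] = 'baseball'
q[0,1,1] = 'people'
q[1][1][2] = 'health'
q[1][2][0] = 'paper'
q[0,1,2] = 'apartment'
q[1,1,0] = 'son'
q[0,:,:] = [['volume', 'freedom', 'baseball'], ['discussion', 'people', 'apartment'], ['union', 'significance', 'army']]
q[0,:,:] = [['volume', 'freedom', 'baseball'], ['discussion', 'people', 'apartment'], ['union', 'significance', 'army']]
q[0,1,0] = 'discussion'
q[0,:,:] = [['volume', 'freedom', 'baseball'], ['discussion', 'people', 'apartment'], ['union', 'significance', 'army']]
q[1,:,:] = [['satisfaction', 'failure', 'combination'], ['son', 'thought', 'health'], ['paper', 'organization', 'child']]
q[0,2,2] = 'army'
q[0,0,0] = 'volume'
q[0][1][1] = 'people'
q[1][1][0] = 'son'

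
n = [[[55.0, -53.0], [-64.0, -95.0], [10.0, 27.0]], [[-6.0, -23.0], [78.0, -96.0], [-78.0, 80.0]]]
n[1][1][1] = -96.0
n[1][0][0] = -6.0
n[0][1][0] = -64.0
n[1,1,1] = -96.0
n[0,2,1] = 27.0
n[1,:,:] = [[-6.0, -23.0], [78.0, -96.0], [-78.0, 80.0]]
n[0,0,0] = 55.0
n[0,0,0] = 55.0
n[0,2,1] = 27.0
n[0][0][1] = -53.0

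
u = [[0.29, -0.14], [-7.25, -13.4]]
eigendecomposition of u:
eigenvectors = [[0.88,0.01], [-0.47,1.0]]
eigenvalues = [0.36, -13.47]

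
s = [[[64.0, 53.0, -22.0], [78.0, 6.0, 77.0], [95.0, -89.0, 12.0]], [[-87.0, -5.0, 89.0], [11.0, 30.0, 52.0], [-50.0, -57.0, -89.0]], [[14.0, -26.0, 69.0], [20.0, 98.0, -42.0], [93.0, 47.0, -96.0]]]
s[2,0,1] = -26.0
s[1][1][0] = 11.0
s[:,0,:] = [[64.0, 53.0, -22.0], [-87.0, -5.0, 89.0], [14.0, -26.0, 69.0]]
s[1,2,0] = -50.0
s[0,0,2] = -22.0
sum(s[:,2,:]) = -134.0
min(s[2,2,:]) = -96.0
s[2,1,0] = 20.0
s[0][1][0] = 78.0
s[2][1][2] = -42.0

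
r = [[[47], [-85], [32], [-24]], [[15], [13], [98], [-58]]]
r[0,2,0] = 32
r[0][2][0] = 32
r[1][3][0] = -58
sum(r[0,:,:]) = -30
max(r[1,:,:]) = 98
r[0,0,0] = 47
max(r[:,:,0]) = 98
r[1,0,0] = 15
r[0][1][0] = -85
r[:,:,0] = [[47, -85, 32, -24], [15, 13, 98, -58]]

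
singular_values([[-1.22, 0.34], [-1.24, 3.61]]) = [3.89, 1.02]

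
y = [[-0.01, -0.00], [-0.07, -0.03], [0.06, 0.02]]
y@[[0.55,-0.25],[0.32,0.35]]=[[-0.01, 0.00], [-0.05, 0.01], [0.04, -0.01]]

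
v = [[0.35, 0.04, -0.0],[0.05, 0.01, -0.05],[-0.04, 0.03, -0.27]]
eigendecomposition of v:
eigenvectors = [[0.99, 0.11, -0.01],[0.15, -0.99, 0.18],[-0.06, -0.13, 0.98]]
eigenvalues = [0.36, -0.0, -0.26]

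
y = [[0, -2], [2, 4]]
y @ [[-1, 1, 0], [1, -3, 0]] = [[-2, 6, 0], [2, -10, 0]]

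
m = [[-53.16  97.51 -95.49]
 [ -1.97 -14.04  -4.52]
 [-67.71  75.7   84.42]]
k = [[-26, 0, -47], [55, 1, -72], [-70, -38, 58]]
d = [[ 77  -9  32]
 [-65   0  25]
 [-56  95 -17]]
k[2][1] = -38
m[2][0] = -67.71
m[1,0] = -1.97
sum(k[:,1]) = -37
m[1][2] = -4.52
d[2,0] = -56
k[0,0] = -26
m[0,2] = -95.49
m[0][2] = -95.49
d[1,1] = 0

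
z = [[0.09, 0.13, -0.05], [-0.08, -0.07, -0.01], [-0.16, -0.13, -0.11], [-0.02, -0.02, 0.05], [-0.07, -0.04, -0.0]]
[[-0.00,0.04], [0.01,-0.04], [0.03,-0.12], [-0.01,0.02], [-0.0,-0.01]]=z @ [[0.18, -0.2], [-0.26, 0.67], [-0.26, 0.60]]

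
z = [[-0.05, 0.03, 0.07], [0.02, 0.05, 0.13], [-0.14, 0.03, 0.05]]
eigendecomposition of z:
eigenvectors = [[(-0.23-0.14j), -0.23+0.14j, (0.12+0j)], [-0.89+0.00j, (-0.89-0j), 0.95+0.00j], [0.24-0.28j, (0.24+0.28j), -0.30+0.00j]]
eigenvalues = [(0.02+0.04j), (0.02-0.04j), (0.01+0j)]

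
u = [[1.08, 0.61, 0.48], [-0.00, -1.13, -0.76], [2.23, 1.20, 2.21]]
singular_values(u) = [3.71, 1.0, 0.42]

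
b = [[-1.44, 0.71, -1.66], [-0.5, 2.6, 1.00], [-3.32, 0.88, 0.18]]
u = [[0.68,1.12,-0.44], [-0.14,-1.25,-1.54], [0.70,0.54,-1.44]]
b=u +[[-2.12, -0.41, -1.22], [-0.36, 3.85, 2.54], [-4.02, 0.34, 1.62]]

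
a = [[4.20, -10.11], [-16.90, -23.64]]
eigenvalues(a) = [9.38, -28.82]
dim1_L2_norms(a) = [10.95, 29.06]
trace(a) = -19.44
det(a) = -270.15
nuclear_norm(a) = 38.79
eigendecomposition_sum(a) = [[8.10, -2.48], [-4.15, 1.27]] + [[-3.90, -7.63], [-12.75, -24.91]]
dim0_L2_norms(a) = [17.41, 25.71]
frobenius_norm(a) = 31.05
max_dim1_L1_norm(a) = 40.54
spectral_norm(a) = 29.69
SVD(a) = [[0.22,0.98],[0.98,-0.22]] @ diag([29.690468646422747, 9.09877857494003]) @ [[-0.53, -0.85], [0.85, -0.53]]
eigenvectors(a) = [[0.89, 0.29], [-0.46, 0.96]]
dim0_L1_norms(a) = [21.1, 33.75]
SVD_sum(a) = [[-3.36,-5.44], [-15.23,-24.67]] + [[7.56, -4.67], [-1.67, 1.03]]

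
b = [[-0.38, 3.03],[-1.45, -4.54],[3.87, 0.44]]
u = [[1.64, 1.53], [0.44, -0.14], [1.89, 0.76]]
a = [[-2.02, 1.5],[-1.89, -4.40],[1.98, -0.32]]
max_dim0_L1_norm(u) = 3.97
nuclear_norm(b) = 9.51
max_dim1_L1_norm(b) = 5.99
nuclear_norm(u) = 3.65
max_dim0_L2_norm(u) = 2.54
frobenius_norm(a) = 5.77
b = a + u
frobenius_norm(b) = 6.87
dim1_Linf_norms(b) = [3.03, 4.54, 3.87]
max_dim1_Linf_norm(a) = 4.4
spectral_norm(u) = 2.99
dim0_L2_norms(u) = [2.54, 1.71]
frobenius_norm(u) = 3.06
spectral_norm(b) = 5.76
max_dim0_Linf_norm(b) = 4.54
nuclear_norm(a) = 7.97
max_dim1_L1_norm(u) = 3.17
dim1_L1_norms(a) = [3.52, 6.29, 2.3]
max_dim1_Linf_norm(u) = 1.89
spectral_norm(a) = 4.85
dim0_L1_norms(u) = [3.97, 2.43]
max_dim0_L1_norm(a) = 6.22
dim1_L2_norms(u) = [2.24, 0.46, 2.04]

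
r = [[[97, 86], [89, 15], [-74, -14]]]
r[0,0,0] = 97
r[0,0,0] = 97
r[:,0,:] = [[97, 86]]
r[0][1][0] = 89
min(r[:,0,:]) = 86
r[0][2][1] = -14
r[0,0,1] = 86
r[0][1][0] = 89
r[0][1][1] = 15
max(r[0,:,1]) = 86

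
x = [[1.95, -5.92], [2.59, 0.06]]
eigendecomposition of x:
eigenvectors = [[(0.83+0j), 0.83-0.00j], [0.13-0.54j, (0.13+0.54j)]]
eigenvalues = [(1.01+3.8j), (1.01-3.8j)]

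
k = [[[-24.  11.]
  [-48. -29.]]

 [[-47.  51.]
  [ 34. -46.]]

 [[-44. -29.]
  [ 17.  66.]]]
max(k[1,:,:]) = 51.0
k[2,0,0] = -44.0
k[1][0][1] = 51.0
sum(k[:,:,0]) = -112.0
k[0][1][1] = -29.0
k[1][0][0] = -47.0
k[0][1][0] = -48.0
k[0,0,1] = 11.0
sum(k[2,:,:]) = 10.0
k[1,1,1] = -46.0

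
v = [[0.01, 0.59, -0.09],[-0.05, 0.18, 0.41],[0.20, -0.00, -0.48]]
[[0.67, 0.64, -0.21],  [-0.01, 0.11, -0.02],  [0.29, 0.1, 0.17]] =v @ [[0.4, 0.05, 1.58],[1.07, 1.05, -0.33],[-0.44, -0.19, 0.30]]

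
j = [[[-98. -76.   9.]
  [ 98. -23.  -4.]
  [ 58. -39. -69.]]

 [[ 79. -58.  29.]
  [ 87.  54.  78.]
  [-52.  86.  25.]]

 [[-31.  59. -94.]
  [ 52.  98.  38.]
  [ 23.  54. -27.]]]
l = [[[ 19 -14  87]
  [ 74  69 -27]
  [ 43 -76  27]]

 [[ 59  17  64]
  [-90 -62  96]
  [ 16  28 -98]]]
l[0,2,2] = 27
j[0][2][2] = -69.0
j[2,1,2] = 38.0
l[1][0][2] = 64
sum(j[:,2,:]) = 59.0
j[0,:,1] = [-76.0, -23.0, -39.0]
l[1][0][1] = 17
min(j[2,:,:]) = -94.0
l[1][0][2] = 64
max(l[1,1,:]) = 96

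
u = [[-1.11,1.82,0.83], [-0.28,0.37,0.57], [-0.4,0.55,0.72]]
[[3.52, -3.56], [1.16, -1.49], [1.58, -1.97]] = u @ [[-1.22, 1.99], [0.76, -0.0], [0.94, -1.63]]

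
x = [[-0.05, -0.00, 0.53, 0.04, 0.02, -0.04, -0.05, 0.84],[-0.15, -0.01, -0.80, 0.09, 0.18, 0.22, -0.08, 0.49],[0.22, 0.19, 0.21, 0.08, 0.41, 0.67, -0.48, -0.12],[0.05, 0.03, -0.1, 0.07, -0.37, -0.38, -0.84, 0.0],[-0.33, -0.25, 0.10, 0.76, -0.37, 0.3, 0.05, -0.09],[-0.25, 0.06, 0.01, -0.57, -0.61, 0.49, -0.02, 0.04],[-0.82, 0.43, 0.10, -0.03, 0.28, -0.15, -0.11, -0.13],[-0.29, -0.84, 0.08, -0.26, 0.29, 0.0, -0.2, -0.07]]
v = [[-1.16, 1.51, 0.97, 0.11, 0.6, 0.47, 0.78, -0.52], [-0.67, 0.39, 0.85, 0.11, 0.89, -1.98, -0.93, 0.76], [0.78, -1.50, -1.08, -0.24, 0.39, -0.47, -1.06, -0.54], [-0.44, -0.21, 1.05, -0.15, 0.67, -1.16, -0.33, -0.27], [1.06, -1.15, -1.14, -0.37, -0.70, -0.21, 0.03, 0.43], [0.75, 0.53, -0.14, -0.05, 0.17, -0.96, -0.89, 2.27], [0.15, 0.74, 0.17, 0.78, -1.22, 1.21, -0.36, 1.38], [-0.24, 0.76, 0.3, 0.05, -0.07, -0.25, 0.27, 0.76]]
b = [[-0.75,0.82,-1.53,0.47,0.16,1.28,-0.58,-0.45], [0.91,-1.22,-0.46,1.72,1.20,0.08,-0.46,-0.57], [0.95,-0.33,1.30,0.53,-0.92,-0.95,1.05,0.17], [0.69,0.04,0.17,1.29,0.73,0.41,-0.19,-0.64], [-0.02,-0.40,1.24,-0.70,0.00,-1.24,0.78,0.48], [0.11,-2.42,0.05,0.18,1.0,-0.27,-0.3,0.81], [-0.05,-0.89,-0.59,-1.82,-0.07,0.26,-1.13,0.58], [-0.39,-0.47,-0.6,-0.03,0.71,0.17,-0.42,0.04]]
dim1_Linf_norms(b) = [1.53, 1.72, 1.3, 1.29, 1.24, 2.42, 1.82, 0.71]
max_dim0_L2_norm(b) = 3.05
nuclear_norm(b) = 13.50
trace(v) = -3.26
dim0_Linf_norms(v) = [1.16, 1.51, 1.14, 0.78, 1.22, 1.98, 1.06, 2.27]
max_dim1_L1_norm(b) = 6.62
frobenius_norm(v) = 6.54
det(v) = -0.00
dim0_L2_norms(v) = [2.09, 2.73, 2.32, 0.92, 1.94, 2.86, 1.92, 3.01]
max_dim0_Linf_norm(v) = 2.27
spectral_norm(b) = 3.97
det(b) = -0.00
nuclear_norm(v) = 13.54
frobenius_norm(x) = 2.83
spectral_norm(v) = 3.99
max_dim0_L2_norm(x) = 1.0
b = v @ x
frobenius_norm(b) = 6.52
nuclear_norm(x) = 7.99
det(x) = 0.99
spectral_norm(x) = 1.01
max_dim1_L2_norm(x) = 1.0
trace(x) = 0.16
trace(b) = -0.74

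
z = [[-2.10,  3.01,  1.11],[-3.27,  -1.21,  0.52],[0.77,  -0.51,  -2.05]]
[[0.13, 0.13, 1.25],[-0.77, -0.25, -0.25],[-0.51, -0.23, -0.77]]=z @ [[0.25, 0.08, 0.01], [0.10, 0.05, 0.31], [0.32, 0.13, 0.3]]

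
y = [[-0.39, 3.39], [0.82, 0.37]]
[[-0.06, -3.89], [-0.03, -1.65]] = y @ [[-0.03, -1.42], [-0.02, -1.31]]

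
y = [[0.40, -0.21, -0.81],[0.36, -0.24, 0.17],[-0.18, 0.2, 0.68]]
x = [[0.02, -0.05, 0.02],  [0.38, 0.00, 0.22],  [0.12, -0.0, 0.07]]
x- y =[[-0.38, 0.16, 0.83],[0.02, 0.24, 0.05],[0.30, -0.2, -0.61]]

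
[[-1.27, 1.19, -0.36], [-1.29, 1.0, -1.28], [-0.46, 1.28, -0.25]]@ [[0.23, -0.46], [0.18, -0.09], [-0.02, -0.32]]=[[-0.07, 0.59], [-0.09, 0.91], [0.13, 0.18]]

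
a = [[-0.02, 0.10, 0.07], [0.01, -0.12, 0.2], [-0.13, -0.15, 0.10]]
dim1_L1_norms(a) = [0.19, 0.33, 0.38]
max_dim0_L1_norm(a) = 0.37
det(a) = -0.00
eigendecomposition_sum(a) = [[(-0.06+0j),(0.06+0j),(-0.04-0j)], [(0.06-0j),(-0.06-0j),0.04+0.00j], [0.00-0.00j,(-0-0j),0j]] + [[(0.02+0.04j), (0.02+0.05j), 0.06-0.04j], [-0.02+0.05j, -0.03+0.05j, 0.08+0.01j], [(-0.07+0.02j), (-0.07+0.01j), (0.05+0.09j)]] + [[(0.02-0.04j), (0.02-0.05j), 0.06+0.04j], [(-0.02-0.05j), (-0.03-0.05j), (0.08-0.01j)], [(-0.07-0.02j), -0.07-0.01j, (0.05-0.09j)]]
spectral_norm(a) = 0.30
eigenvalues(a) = [(-0.12+0j), (0.04+0.19j), (0.04-0.19j)]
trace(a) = -0.04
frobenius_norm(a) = 0.35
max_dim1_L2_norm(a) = 0.23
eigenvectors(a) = [[(-0.73+0j), 0.08+0.47j, 0.08-0.47j],[(0.69+0j), (-0.35+0.43j), -0.35-0.43j],[(0.04+0j), -0.68+0.00j, -0.68-0.00j]]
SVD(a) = [[0.03, -0.71, -0.7], [-0.73, -0.5, 0.47], [-0.68, 0.50, -0.53]] @ diag([0.29801863363451836, 0.14271030002742824, 0.1000932778596854]) @ [[0.27, 0.65, -0.71],[-0.39, -0.6, -0.70],[0.88, -0.47, -0.09]]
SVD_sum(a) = [[0.00, 0.01, -0.01], [-0.06, -0.14, 0.15], [-0.06, -0.13, 0.14]] + [[0.04, 0.06, 0.07], [0.03, 0.04, 0.05], [-0.03, -0.04, -0.05]] + [[-0.06, 0.03, 0.01], [0.04, -0.02, -0.0], [-0.05, 0.02, 0.00]]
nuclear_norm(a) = 0.54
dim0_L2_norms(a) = [0.13, 0.22, 0.23]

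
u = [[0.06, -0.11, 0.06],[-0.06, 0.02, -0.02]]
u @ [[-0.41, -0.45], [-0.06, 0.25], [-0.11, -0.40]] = [[-0.02, -0.08], [0.03, 0.04]]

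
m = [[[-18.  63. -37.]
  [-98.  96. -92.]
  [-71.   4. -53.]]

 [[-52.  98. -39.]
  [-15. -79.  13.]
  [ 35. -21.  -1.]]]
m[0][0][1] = 63.0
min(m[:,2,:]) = -71.0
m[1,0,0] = -52.0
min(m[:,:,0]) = -98.0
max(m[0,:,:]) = 96.0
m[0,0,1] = 63.0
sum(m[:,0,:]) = 15.0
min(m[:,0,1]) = 63.0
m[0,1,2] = -92.0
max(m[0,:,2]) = -37.0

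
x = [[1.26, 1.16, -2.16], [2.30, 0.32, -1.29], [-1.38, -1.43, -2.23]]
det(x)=10.942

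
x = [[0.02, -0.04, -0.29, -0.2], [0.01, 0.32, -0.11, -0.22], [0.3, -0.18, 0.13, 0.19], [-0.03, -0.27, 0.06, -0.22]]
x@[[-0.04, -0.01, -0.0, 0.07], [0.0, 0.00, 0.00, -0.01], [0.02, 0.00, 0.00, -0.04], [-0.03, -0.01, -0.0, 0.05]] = [[-0.00, 0.0, 0.00, 0.00], [0.00, 0.00, 0.00, -0.01], [-0.02, -0.0, 0.0, 0.03], [0.01, 0.00, 0.0, -0.01]]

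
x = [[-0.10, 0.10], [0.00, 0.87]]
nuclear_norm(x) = 0.98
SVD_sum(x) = [[-0.00, 0.1], [-0.01, 0.87]] + [[-0.10, -0.00], [0.01, 0.00]]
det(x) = -0.09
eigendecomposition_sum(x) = [[-0.1, 0.01], [-0.00, -0.0]] + [[0.00,0.09], [0.0,0.87]]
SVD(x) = [[0.12, -0.99], [0.99, 0.12]] @ diag([0.875803685077787, 0.09933733036562052]) @ [[-0.01, 1.00], [1.0, 0.01]]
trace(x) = 0.77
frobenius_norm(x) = 0.88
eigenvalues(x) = [-0.1, 0.87]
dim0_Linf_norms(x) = [0.1, 0.87]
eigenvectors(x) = [[1.00, 0.10],  [0.0, 0.99]]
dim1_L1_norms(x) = [0.2, 0.87]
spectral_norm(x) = 0.88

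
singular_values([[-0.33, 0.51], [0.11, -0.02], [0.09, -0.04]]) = [0.62, 0.1]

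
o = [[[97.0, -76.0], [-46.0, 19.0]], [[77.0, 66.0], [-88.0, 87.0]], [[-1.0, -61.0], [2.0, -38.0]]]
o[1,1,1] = 87.0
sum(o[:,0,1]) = -71.0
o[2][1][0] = 2.0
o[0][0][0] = 97.0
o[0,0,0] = 97.0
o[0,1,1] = 19.0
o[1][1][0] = -88.0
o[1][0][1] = 66.0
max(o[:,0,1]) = 66.0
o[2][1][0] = 2.0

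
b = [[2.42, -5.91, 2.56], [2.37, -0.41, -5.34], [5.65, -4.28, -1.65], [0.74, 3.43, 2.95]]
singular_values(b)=[9.78, 6.78, 3.73]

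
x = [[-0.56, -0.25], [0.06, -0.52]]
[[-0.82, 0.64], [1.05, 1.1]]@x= [[0.5,-0.13], [-0.52,-0.83]]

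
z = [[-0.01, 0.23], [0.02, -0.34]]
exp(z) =[[0.99, 0.19], [0.02, 0.71]]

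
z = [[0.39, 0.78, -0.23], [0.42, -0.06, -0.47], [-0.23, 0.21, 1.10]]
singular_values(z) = [1.31, 0.87, 0.25]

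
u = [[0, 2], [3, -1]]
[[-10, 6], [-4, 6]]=u@ [[-3, 3], [-5, 3]]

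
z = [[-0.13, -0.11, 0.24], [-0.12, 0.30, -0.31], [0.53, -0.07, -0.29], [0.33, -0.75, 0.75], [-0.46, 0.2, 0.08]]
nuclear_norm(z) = 2.03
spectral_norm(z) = 1.23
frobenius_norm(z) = 1.47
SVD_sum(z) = [[0.06, -0.13, 0.12], [-0.16, 0.3, -0.29], [0.02, -0.03, 0.03], [0.39, -0.75, 0.71], [-0.09, 0.17, -0.16]] + [[-0.19, 0.02, 0.12],[0.04, -0.00, -0.02],[0.51, -0.04, -0.32],[-0.06, 0.00, 0.04],[-0.38, 0.03, 0.24]] + [[-0.00, -0.0, -0.0], [-0.0, -0.0, -0.00], [0.0, 0.00, 0.0], [0.0, 0.0, 0.00], [0.00, 0.00, 0.0]]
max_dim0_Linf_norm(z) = 0.75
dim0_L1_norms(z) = [1.57, 1.43, 1.67]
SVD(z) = [[0.15, -0.29, 0.05], [-0.36, 0.05, 0.17], [0.04, 0.77, -0.58], [0.9, -0.09, -0.09], [-0.2, -0.56, -0.79]] @ diag([1.2345591092943002, 0.7904027940056332, 0.00521813056108765]) @ [[0.35, -0.68, 0.64], [0.85, -0.07, -0.53], [-0.40, -0.73, -0.55]]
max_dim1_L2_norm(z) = 1.11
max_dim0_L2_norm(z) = 0.9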